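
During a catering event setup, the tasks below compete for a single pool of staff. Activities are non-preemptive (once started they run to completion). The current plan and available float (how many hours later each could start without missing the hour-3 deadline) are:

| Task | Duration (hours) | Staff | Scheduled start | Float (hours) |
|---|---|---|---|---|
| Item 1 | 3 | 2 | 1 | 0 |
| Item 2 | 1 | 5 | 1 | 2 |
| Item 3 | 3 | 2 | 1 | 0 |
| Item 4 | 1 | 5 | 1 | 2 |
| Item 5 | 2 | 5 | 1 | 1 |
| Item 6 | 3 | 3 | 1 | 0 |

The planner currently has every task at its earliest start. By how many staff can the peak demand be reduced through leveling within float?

5

Early-start peak: h1:22  h2:12  h3:7 ⇒ 22.
Leveled (Item 1@1, Item 2@1, Item 3@1, Item 4@1, Item 5@2, Item 6@1): h1:17  h2:12  h3:12 ⇒ 17.
Reduction 22 − 17 = 5.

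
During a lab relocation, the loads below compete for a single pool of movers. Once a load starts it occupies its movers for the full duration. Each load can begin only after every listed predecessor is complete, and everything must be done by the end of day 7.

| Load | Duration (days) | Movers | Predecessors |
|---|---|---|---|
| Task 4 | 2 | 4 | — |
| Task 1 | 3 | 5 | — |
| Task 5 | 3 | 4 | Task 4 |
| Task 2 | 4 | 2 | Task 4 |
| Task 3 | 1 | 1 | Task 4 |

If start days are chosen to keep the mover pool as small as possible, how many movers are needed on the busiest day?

9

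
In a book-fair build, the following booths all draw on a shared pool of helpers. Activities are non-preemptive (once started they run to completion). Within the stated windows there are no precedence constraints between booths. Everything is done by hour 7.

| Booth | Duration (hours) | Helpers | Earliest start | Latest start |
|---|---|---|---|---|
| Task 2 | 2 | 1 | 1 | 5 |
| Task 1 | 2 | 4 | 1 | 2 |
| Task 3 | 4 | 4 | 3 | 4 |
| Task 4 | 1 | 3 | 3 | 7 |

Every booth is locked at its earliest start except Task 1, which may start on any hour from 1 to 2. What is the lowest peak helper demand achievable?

Task 1@1: h1:5  h2:5  h3:7  h4:4  h5:4  h6:4  h7:0 → peak 7
Task 1@2: h1:1  h2:5  h3:11  h4:4  h5:4  h6:4  h7:0 → peak 11
Best is Task 1@1, peak 7.

7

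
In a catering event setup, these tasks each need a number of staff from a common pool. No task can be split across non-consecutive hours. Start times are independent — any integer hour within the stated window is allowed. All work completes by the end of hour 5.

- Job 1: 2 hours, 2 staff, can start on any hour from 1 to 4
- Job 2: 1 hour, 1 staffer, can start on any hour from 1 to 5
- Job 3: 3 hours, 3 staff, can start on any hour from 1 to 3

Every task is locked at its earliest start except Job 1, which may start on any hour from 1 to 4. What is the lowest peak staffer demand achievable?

Job 1@1: h1:6  h2:5  h3:3  h4:0  h5:0 → peak 6
Job 1@2: h1:4  h2:5  h3:5  h4:0  h5:0 → peak 5
Job 1@3: h1:4  h2:3  h3:5  h4:2  h5:0 → peak 5
Job 1@4: h1:4  h2:3  h3:3  h4:2  h5:2 → peak 4
Best is Job 1@4, peak 4.

4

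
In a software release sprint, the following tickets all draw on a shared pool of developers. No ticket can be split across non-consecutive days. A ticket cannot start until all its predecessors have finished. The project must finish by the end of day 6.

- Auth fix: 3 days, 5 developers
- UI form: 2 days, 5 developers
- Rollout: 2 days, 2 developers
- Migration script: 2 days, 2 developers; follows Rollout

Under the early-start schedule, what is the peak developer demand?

Early-start schedule: Auth fix@1, UI form@1, Rollout@1, Migration script@3.
Load per day: day 1: 12, day 2: 12, day 3: 7, day 4: 2, day 5: 0, day 6: 0.
Peak is 12.

12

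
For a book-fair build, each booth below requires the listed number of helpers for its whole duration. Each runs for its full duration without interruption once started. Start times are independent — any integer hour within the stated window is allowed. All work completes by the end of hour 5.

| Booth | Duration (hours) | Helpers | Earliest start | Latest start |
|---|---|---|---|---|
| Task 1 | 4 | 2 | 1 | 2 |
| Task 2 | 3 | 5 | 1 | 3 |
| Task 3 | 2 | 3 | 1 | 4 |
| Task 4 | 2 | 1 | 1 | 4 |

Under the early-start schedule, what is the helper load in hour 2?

11

At early start, hour 2 has: Task 1, Task 2, Task 3, Task 4.
Demand: 2 + 5 + 3 + 1 = 11.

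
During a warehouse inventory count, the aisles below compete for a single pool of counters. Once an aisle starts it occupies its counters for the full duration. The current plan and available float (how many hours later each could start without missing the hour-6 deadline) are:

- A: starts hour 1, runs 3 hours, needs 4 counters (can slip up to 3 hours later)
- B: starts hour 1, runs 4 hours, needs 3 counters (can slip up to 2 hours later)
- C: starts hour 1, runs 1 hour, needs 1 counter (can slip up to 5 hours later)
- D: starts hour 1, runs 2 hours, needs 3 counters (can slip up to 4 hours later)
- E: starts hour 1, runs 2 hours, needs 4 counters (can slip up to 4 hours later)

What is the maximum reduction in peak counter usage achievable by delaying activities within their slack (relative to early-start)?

8

Early-start peak: h1:15  h2:14  h3:7  h4:3  h5:0  h6:0 ⇒ 15.
Leveled (A@1, B@1, C@4, D@4, E@5): h1:7  h2:7  h3:7  h4:7  h5:7  h6:4 ⇒ 7.
Reduction 15 − 7 = 8.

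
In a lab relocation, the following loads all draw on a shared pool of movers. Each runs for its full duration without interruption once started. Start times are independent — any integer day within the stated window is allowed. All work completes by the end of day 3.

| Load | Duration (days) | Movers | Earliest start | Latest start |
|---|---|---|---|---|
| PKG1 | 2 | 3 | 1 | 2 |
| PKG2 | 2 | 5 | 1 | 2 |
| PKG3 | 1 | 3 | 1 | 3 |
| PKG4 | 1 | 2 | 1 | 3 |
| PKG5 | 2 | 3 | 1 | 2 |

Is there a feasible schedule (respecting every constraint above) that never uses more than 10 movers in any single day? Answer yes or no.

The minimum achievable peak is 11; 10 < 11, so no feasible schedule stays within the cap.

no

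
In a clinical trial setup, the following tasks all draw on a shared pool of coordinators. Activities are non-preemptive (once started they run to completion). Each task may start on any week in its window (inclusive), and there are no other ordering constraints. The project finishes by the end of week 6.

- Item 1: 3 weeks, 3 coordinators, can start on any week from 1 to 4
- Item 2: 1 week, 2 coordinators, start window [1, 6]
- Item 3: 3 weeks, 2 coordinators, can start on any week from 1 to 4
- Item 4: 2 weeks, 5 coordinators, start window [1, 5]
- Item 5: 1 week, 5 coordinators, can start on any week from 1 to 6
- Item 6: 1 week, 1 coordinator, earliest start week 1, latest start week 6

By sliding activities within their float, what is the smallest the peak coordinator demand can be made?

7

Early-start (Item 1@1, Item 2@1, Item 3@1, Item 4@1, Item 5@1, Item 6@1) gives peak 18: w1:18  w2:10  w3:5  w4:0  w5:0  w6:0.
Shift Item 4→4, Item 5→6, Item 6→2.
Schedule Item 1@1, Item 2@1, Item 3@1, Item 4@4, Item 5@6, Item 6@2: w1:7  w2:6  w3:5  w4:5  w5:5  w6:5 — peak 7.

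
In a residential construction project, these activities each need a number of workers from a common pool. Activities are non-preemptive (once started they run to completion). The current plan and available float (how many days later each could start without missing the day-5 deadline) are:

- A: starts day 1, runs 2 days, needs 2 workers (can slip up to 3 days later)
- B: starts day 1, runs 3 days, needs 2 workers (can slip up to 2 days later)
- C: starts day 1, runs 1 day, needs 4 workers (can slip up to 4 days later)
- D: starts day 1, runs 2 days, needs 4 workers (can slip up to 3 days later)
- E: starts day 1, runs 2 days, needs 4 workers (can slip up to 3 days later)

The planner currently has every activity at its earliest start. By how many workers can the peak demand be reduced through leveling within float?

Early-start peak: d1:16  d2:12  d3:2  d4:0  d5:0 ⇒ 16.
Leveled (A@1, B@3, C@1, D@2, E@4): d1:6  d2:6  d3:6  d4:6  d5:6 ⇒ 6.
Reduction 16 − 6 = 10.

10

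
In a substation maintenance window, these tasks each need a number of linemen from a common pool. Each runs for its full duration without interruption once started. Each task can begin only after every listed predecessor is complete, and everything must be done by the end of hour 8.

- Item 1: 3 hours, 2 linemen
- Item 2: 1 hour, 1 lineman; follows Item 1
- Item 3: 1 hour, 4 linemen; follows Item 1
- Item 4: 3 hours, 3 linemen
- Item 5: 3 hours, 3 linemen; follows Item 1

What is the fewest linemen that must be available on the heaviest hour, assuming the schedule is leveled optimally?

5

Early-start (Item 1@1, Item 2@4, Item 3@4, Item 4@1, Item 5@4) gives peak 8: h1:5  h2:5  h3:5  h4:8  h5:3  h6:3  h7:0  h8:0.
Shift Item 5→5.
Schedule Item 1@1, Item 2@4, Item 3@4, Item 4@1, Item 5@5: h1:5  h2:5  h3:5  h4:5  h5:3  h6:3  h7:3  h8:0 — peak 5.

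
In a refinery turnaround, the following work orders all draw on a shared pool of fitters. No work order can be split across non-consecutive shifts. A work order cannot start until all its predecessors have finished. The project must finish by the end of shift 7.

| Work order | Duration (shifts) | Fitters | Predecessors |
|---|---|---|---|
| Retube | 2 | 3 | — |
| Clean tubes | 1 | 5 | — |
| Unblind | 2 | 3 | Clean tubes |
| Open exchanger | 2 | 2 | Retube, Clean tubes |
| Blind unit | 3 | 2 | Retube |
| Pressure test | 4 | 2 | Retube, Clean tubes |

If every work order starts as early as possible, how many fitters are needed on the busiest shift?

Early-start schedule: Retube@1, Clean tubes@1, Unblind@2, Open exchanger@3, Blind unit@3, Pressure test@3.
Load per shift: shift 1: 8, shift 2: 6, shift 3: 9, shift 4: 6, shift 5: 4, shift 6: 2, shift 7: 0.
Peak is 9.

9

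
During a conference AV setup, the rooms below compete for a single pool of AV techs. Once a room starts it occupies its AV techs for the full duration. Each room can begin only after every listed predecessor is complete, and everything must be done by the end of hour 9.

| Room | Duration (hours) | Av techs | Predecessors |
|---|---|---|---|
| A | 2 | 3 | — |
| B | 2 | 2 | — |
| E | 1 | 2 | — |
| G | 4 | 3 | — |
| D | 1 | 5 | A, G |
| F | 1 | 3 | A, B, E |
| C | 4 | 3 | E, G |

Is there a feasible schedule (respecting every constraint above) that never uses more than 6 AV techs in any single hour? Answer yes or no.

Schedule A@1, B@4, E@3, G@1, D@9, F@6, C@5: h1:6  h2:6  h3:5  h4:5  h5:5  h6:6  h7:3  h8:3  h9:5 — peak 6 ≤ 6.

yes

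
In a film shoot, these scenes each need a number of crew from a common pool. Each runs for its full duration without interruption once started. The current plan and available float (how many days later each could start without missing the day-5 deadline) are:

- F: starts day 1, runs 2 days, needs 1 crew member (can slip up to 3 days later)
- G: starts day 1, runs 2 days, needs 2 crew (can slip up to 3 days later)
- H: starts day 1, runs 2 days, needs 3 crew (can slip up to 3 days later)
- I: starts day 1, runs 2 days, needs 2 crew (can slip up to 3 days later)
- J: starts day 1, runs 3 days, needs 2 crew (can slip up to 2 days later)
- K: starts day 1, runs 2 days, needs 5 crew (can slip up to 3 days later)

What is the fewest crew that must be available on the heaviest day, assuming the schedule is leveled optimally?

8

Early-start (F@1, G@1, H@1, I@1, J@1, K@1) gives peak 15: d1:15  d2:15  d3:2  d4:0  d5:0.
Shift J→3, K→3.
Schedule F@1, G@1, H@1, I@1, J@3, K@3: d1:8  d2:8  d3:7  d4:7  d5:2 — peak 8.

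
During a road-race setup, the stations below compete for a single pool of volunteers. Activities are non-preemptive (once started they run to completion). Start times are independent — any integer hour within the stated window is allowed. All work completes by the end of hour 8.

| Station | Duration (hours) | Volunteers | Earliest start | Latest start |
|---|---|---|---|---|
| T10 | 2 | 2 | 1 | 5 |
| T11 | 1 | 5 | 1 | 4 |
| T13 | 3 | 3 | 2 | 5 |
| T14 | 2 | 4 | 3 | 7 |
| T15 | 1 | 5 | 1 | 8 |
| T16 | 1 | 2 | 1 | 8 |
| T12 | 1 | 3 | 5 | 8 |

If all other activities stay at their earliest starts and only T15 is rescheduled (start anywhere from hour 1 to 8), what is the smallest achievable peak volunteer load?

T15@1: h1:14  h2:5  h3:7  h4:7  h5:3  h6:0  h7:0  h8:0 → peak 14
T15@2: h1:9  h2:10  h3:7  h4:7  h5:3  h6:0  h7:0  h8:0 → peak 10
T15@3: h1:9  h2:5  h3:12  h4:7  h5:3  h6:0  h7:0  h8:0 → peak 12
T15@4: h1:9  h2:5  h3:7  h4:12  h5:3  h6:0  h7:0  h8:0 → peak 12
T15@5: h1:9  h2:5  h3:7  h4:7  h5:8  h6:0  h7:0  h8:0 → peak 9
T15@6: h1:9  h2:5  h3:7  h4:7  h5:3  h6:5  h7:0  h8:0 → peak 9
T15@7: h1:9  h2:5  h3:7  h4:7  h5:3  h6:0  h7:5  h8:0 → peak 9
T15@8: h1:9  h2:5  h3:7  h4:7  h5:3  h6:0  h7:0  h8:5 → peak 9
Best is T15@5, peak 9.

9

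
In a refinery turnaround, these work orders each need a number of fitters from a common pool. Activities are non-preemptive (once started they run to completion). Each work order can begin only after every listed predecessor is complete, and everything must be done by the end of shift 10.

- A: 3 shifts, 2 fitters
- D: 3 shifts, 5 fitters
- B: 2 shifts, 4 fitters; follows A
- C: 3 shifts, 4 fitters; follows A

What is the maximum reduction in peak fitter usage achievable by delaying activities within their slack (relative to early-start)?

Early-start peak: s1:7  s2:7  s3:7  s4:8  s5:8  s6:4  s7:0  s8:0  s9:0  s10:0 ⇒ 8.
Leveled (A@1, D@1, B@4, C@6): s1:7  s2:7  s3:7  s4:4  s5:4  s6:4  s7:4  s8:4  s9:0  s10:0 ⇒ 7.
Reduction 8 − 7 = 1.

1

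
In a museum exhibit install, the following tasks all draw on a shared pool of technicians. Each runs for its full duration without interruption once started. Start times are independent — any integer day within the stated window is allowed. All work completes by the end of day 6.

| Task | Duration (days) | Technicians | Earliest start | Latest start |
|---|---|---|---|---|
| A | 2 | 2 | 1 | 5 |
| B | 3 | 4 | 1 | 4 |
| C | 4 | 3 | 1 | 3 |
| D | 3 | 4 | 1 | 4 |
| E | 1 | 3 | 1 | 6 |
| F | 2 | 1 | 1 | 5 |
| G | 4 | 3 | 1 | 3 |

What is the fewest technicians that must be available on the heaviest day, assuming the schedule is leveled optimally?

10

Early-start (A@1, B@1, C@1, D@1, E@1, F@1, G@1) gives peak 20: d1:20  d2:17  d3:14  d4:6  d5:0  d6:0.
Shift D→4, E→5, G→3.
Schedule A@1, B@1, C@1, D@4, E@5, F@1, G@3: d1:10  d2:10  d3:10  d4:10  d5:10  d6:7 — peak 10.
Total technician-days = 57 over 6 days ⇒ peak ≥ ⌈57/6⌉ = 10, so 10 is optimal.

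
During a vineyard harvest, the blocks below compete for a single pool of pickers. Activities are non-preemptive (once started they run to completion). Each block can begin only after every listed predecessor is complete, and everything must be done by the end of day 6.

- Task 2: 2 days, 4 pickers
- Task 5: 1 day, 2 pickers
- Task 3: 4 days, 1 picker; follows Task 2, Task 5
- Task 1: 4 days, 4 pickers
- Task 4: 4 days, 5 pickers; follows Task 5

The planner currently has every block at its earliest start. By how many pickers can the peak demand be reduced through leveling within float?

3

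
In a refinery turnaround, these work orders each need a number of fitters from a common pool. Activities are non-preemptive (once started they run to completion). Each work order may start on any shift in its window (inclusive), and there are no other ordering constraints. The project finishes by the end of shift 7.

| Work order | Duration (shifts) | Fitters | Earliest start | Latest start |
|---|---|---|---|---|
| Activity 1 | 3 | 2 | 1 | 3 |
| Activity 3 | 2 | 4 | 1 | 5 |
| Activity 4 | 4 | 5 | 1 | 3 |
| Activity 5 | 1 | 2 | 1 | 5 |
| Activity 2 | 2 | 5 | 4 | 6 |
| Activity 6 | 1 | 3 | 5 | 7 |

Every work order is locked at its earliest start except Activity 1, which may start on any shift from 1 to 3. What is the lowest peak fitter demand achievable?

Activity 1@1: s1:13  s2:11  s3:7  s4:10  s5:8  s6:0  s7:0 → peak 13
Activity 1@2: s1:11  s2:11  s3:7  s4:12  s5:8  s6:0  s7:0 → peak 12
Activity 1@3: s1:11  s2:9  s3:7  s4:12  s5:10  s6:0  s7:0 → peak 12
Best is Activity 1@2, peak 12.

12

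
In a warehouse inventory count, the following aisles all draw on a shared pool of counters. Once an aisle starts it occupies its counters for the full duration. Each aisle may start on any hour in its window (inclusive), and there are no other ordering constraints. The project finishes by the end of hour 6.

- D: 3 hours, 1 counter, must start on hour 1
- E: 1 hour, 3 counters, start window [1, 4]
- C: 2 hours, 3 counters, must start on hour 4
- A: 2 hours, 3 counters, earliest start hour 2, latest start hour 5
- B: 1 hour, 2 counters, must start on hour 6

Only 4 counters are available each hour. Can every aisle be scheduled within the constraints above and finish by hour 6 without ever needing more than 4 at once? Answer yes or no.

yes

Schedule D@1, E@1, C@4, A@2, B@6: h1:4  h2:4  h3:4  h4:3  h5:3  h6:2 — peak 4 ≤ 4.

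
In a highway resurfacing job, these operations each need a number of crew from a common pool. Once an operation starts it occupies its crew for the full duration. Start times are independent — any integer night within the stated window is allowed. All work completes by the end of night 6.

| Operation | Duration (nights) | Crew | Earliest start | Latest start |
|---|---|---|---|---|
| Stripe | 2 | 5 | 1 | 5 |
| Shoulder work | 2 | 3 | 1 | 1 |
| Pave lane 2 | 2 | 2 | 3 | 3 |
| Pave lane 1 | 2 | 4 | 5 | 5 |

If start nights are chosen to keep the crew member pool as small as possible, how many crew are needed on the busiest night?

7

Early-start (Stripe@1, Shoulder work@1, Pave lane 2@3, Pave lane 1@5) gives peak 8: n1:8  n2:8  n3:2  n4:2  n5:4  n6:4.
Shift Stripe→3.
Schedule Stripe@3, Shoulder work@1, Pave lane 2@3, Pave lane 1@5: n1:3  n2:3  n3:7  n4:7  n5:4  n6:4 — peak 7.
No arrangement of the 5 feasible schedules does better.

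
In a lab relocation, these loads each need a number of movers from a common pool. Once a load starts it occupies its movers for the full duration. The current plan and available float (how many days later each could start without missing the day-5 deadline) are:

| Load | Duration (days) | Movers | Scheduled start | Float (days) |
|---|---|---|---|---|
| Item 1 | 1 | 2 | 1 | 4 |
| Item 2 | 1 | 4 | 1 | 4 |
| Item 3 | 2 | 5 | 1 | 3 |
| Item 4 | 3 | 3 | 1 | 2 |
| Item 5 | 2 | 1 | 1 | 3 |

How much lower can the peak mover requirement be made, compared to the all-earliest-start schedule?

Early-start peak: d1:15  d2:9  d3:3  d4:0  d5:0 ⇒ 15.
Leveled (Item 1@1, Item 2@2, Item 3@4, Item 4@1, Item 5@3): d1:5  d2:7  d3:4  d4:6  d5:5 ⇒ 7.
Reduction 15 − 7 = 8.

8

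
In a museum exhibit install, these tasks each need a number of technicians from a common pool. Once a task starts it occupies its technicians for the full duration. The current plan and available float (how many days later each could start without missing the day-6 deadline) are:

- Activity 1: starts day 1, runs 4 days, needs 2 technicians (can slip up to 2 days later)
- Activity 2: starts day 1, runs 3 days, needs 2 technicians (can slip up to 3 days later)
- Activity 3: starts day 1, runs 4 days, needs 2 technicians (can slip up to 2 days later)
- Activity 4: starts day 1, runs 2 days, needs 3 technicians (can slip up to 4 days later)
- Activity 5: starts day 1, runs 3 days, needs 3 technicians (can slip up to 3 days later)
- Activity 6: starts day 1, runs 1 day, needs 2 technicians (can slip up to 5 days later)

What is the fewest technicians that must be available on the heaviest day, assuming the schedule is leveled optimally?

Early-start (Activity 1@1, Activity 2@1, Activity 3@1, Activity 4@1, Activity 5@1, Activity 6@1) gives peak 14: d1:14  d2:12  d3:9  d4:4  d5:0  d6:0.
Shift Activity 3→3, Activity 5→4, Activity 6→5.
Schedule Activity 1@1, Activity 2@1, Activity 3@3, Activity 4@1, Activity 5@4, Activity 6@5: d1:7  d2:7  d3:6  d4:7  d5:7  d6:5 — peak 7.
Total technician-days = 39 over 6 days ⇒ peak ≥ ⌈39/6⌉ = 7, so 7 is optimal.

7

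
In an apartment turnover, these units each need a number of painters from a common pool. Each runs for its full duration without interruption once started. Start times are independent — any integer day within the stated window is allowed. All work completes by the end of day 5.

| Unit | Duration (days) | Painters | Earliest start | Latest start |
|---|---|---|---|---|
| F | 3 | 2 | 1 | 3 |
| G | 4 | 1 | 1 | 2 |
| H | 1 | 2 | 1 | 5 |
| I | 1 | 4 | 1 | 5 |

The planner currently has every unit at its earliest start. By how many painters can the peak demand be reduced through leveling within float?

5

Early-start peak: d1:9  d2:3  d3:3  d4:1  d5:0 ⇒ 9.
Leveled (F@1, G@1, H@4, I@5): d1:3  d2:3  d3:3  d4:3  d5:4 ⇒ 4.
Reduction 9 − 4 = 5.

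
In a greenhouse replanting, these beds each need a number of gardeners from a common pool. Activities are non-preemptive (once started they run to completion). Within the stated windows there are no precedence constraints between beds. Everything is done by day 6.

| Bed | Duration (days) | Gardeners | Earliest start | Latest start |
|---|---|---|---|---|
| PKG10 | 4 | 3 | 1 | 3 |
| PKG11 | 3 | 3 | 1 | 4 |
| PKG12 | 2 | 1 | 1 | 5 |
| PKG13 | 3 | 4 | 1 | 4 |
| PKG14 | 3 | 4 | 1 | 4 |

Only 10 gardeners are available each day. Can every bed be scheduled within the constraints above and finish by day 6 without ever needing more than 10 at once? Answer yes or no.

Schedule PKG10@1, PKG11@1, PKG12@4, PKG13@1, PKG14@4: d1:10  d2:10  d3:10  d4:8  d5:5  d6:4 — peak 10 ≤ 10.

yes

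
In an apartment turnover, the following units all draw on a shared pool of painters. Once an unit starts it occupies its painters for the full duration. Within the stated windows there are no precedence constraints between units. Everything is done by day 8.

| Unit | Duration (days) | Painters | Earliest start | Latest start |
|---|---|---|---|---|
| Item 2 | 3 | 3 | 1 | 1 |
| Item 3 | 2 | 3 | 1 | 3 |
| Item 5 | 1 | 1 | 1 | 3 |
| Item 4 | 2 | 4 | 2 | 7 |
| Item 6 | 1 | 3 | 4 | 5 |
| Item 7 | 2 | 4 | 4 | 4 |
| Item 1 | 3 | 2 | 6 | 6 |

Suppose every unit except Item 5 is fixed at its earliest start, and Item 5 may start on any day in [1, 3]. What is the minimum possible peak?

10

Item 5@1: d1:7  d2:10  d3:7  d4:7  d5:4  d6:2  d7:2  d8:2 → peak 10
Item 5@2: d1:6  d2:11  d3:7  d4:7  d5:4  d6:2  d7:2  d8:2 → peak 11
Item 5@3: d1:6  d2:10  d3:8  d4:7  d5:4  d6:2  d7:2  d8:2 → peak 10
Best is Item 5@1, peak 10.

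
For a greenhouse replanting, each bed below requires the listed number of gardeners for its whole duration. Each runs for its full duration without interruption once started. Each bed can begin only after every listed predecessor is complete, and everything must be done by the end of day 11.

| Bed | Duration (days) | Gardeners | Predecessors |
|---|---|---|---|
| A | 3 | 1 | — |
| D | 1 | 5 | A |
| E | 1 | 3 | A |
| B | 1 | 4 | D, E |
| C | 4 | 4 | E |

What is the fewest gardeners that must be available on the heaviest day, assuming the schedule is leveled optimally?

5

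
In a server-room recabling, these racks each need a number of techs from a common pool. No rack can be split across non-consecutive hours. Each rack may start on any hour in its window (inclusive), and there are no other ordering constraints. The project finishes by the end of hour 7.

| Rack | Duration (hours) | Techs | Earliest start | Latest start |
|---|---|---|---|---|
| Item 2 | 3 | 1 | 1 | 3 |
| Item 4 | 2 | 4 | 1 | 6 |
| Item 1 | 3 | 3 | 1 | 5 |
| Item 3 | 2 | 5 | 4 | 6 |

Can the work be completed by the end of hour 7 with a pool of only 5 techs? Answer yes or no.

Schedule Item 2@1, Item 4@1, Item 1@3, Item 3@6: h1:5  h2:5  h3:4  h4:3  h5:3  h6:5  h7:5 — peak 5 ≤ 5.

yes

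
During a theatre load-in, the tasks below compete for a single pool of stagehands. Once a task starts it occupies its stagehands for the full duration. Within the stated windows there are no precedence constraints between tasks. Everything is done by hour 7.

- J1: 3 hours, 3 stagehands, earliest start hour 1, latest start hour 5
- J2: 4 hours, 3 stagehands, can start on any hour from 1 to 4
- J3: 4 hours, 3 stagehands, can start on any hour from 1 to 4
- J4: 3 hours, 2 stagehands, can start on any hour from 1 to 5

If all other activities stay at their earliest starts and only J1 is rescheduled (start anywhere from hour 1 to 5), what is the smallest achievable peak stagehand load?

8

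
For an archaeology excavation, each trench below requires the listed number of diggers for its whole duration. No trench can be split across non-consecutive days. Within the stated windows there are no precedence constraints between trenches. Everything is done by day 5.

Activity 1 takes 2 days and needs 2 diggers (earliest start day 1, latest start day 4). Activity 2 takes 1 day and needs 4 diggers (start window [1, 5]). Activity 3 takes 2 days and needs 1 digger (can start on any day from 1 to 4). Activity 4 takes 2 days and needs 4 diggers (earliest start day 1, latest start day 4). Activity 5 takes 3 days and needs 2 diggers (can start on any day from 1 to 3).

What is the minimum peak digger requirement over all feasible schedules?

Early-start (Activity 1@1, Activity 2@1, Activity 3@1, Activity 4@1, Activity 5@1) gives peak 13: d1:13  d2:9  d3:2  d4:0  d5:0.
Shift Activity 3→2, Activity 4→4, Activity 5→2.
Schedule Activity 1@1, Activity 2@1, Activity 3@2, Activity 4@4, Activity 5@2: d1:6  d2:5  d3:3  d4:6  d5:4 — peak 6.

6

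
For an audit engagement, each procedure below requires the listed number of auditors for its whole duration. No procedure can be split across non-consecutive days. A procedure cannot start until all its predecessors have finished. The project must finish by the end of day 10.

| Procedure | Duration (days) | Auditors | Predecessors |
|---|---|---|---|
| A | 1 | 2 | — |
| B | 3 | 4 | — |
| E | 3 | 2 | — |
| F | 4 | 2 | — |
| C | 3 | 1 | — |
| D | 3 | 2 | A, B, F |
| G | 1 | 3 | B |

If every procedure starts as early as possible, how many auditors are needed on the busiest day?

11

Early-start schedule: A@1, B@1, E@1, F@1, C@1, D@5, G@4.
Load per day: day 1: 11, day 2: 9, day 3: 9, day 4: 5, day 5: 2, day 6: 2, day 7: 2, day 8: 0, day 9: 0, day 10: 0.
Peak is 11.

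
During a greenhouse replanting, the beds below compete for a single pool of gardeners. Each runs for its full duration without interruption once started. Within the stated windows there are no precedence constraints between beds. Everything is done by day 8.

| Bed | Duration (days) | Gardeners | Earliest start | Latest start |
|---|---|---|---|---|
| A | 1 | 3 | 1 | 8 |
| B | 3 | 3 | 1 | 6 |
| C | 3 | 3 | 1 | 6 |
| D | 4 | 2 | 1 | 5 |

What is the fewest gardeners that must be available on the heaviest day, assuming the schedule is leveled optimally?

5

Early-start (A@1, B@1, C@1, D@1) gives peak 11: d1:11  d2:8  d3:8  d4:2  d5:0  d6:0  d7:0  d8:0.
Shift B→2, C→5.
Schedule A@1, B@2, C@5, D@1: d1:5  d2:5  d3:5  d4:5  d5:3  d6:3  d7:3  d8:0 — peak 5.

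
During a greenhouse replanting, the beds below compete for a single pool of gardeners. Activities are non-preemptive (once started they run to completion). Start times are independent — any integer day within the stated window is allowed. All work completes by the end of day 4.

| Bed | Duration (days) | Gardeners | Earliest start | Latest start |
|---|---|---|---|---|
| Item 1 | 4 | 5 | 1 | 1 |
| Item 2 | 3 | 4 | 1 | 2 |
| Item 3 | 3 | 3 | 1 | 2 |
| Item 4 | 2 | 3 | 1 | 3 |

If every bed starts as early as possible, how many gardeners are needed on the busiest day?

15

Early-start schedule: Item 1@1, Item 2@1, Item 3@1, Item 4@1.
Load per day: day 1: 15, day 2: 15, day 3: 12, day 4: 5.
Peak is 15.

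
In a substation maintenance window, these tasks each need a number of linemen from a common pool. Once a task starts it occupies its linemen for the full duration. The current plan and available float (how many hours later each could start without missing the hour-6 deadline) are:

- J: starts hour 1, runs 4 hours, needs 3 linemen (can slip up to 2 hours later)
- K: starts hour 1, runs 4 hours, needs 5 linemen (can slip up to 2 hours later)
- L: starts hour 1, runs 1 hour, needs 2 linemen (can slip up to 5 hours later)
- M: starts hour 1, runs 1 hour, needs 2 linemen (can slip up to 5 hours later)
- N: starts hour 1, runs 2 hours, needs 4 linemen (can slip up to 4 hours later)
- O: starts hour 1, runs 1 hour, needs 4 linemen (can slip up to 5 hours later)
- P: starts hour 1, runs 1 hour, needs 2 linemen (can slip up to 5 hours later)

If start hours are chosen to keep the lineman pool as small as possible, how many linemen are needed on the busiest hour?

Early-start (J@1, K@1, L@1, M@1, N@1, O@1, P@1) gives peak 22: h1:22  h2:12  h3:8  h4:8  h5:0  h6:0.
Shift K→2, N→5, O→6.
Schedule J@1, K@2, L@1, M@1, N@5, O@6, P@1: h1:9  h2:8  h3:8  h4:8  h5:9  h6:8 — peak 9.
Total lineman-hours = 50 over 6 hours ⇒ peak ≥ ⌈50/6⌉ = 9, so 9 is optimal.

9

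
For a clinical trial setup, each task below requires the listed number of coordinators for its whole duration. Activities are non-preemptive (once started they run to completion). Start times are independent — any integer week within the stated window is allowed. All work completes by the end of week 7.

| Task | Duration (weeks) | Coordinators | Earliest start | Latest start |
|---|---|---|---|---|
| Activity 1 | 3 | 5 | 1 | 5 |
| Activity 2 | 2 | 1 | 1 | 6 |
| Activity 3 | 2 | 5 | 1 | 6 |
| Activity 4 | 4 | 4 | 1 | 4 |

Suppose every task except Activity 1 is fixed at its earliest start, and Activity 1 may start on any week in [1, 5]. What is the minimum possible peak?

10

Activity 1@1: w1:15  w2:15  w3:9  w4:4  w5:0  w6:0  w7:0 → peak 15
Activity 1@2: w1:10  w2:15  w3:9  w4:9  w5:0  w6:0  w7:0 → peak 15
Activity 1@3: w1:10  w2:10  w3:9  w4:9  w5:5  w6:0  w7:0 → peak 10
Activity 1@4: w1:10  w2:10  w3:4  w4:9  w5:5  w6:5  w7:0 → peak 10
Activity 1@5: w1:10  w2:10  w3:4  w4:4  w5:5  w6:5  w7:5 → peak 10
Best is Activity 1@3, peak 10.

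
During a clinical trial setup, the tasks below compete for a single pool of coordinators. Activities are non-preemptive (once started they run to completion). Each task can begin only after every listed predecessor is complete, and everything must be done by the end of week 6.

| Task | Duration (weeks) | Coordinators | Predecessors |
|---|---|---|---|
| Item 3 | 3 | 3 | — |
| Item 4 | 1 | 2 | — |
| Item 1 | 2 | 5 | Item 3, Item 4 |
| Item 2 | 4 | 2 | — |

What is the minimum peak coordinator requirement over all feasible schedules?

Early-start (Item 3@1, Item 4@1, Item 1@4, Item 2@1) gives peak 7: w1:7  w2:5  w3:5  w4:7  w5:5  w6:0.
Shift Item 4→4, Item 1→5.
Schedule Item 3@1, Item 4@4, Item 1@5, Item 2@1: w1:5  w2:5  w3:5  w4:4  w5:5  w6:5 — peak 5.
Total coordinator-weeks = 29 over 6 weeks ⇒ peak ≥ ⌈29/6⌉ = 5, so 5 is optimal.

5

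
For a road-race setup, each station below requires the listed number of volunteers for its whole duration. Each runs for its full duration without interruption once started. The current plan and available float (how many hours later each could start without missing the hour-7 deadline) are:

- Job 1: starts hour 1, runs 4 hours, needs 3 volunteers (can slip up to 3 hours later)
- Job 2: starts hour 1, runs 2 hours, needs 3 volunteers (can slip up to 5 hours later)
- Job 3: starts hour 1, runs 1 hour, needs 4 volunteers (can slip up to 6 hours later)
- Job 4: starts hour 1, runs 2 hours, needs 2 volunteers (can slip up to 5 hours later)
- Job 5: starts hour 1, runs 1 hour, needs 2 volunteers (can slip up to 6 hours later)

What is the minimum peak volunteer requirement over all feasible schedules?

Early-start (Job 1@1, Job 2@1, Job 3@1, Job 4@1, Job 5@1) gives peak 14: h1:14  h2:8  h3:3  h4:3  h5:0  h6:0  h7:0.
Shift Job 2→5, Job 3→7, Job 5→3.
Schedule Job 1@1, Job 2@5, Job 3@7, Job 4@1, Job 5@3: h1:5  h2:5  h3:5  h4:3  h5:3  h6:3  h7:4 — peak 5.

5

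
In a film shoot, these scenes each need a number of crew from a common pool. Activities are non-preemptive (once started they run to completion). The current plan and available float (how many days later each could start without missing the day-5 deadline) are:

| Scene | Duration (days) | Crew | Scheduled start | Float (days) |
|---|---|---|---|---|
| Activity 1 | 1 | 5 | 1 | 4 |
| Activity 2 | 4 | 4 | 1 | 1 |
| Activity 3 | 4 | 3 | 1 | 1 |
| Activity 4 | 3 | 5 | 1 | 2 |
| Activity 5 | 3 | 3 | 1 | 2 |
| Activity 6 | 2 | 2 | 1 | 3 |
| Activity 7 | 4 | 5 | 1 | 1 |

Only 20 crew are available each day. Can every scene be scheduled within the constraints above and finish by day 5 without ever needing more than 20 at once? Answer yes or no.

yes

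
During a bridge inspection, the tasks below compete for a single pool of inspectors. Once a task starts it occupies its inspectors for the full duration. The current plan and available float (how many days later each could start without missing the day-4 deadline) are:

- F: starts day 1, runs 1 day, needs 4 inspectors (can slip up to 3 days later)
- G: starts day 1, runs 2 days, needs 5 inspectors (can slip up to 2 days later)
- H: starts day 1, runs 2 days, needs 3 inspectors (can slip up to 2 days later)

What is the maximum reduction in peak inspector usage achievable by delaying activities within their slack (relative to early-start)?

Early-start peak: d1:12  d2:8  d3:0  d4:0 ⇒ 12.
Leveled (F@1, G@3, H@1): d1:7  d2:3  d3:5  d4:5 ⇒ 7.
Reduction 12 − 7 = 5.

5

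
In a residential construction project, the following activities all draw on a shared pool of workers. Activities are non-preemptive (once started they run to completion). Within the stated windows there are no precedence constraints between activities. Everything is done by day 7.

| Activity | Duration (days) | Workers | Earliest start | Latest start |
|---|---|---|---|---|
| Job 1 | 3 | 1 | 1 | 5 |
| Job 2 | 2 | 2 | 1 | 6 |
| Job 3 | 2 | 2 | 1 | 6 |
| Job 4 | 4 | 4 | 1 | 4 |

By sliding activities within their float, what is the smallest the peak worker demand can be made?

5

Early-start (Job 1@1, Job 2@1, Job 3@1, Job 4@1) gives peak 9: d1:9  d2:9  d3:5  d4:4  d5:0  d6:0  d7:0.
Shift Job 4→3.
Schedule Job 1@1, Job 2@1, Job 3@1, Job 4@3: d1:5  d2:5  d3:5  d4:4  d5:4  d6:4  d7:0 — peak 5.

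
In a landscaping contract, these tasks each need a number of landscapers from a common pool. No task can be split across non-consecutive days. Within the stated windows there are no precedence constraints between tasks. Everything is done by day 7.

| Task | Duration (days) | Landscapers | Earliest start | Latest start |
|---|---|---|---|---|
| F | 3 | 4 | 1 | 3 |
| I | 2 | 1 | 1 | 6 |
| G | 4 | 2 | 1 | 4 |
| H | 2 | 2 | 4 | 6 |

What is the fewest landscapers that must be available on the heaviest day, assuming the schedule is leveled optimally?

4

Early-start (F@1, I@1, G@1, H@4) gives peak 7: d1:7  d2:7  d3:6  d4:4  d5:2  d6:0  d7:0.
Shift I→4, G→4, H→6.
Schedule F@1, I@4, G@4, H@6: d1:4  d2:4  d3:4  d4:3  d5:3  d6:4  d7:4 — peak 4.
Total landscaper-days = 26 over 7 days ⇒ peak ≥ ⌈26/7⌉ = 4, so 4 is optimal.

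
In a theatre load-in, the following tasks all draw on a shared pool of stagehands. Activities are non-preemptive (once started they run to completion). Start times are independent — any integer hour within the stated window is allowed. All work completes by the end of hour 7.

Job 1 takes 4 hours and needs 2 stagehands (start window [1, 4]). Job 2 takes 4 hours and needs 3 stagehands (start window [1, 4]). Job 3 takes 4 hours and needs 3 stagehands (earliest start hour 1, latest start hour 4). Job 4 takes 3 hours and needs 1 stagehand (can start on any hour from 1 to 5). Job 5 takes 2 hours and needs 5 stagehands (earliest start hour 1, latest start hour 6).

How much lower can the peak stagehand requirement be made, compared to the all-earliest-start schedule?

Early-start peak: h1:14  h2:14  h3:9  h4:8  h5:0  h6:0  h7:0 ⇒ 14.
Leveled (Job 1@1, Job 2@1, Job 3@1, Job 4@5, Job 5@5): h1:8  h2:8  h3:8  h4:8  h5:6  h6:6  h7:1 ⇒ 8.
Reduction 14 − 8 = 6.

6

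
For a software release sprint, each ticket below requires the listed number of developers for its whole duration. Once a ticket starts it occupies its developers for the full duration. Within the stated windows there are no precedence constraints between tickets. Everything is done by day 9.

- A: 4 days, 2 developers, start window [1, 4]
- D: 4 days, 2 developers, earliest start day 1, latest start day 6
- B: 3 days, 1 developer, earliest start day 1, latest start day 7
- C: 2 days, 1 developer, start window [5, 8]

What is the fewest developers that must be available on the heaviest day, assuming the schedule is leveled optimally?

3

Early-start (A@1, D@1, B@1, C@5) gives peak 5: d1:5  d2:5  d3:5  d4:4  d5:1  d6:1  d7:0  d8:0  d9:0.
Shift D→5.
Schedule A@1, D@5, B@1, C@5: d1:3  d2:3  d3:3  d4:2  d5:3  d6:3  d7:2  d8:2  d9:0 — peak 3.
Total developer-days = 21 over 9 days ⇒ peak ≥ ⌈21/9⌉ = 3, so 3 is optimal.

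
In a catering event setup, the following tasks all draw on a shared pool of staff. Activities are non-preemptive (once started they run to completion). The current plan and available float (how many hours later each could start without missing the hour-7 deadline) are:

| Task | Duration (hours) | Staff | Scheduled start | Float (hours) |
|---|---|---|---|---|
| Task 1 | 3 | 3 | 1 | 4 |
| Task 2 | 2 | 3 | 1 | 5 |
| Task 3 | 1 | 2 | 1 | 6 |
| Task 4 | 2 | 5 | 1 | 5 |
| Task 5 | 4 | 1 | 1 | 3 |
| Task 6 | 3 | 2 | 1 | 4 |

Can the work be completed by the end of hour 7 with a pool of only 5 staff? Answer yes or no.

no

Total staffer-hours = 37; over 7 hours the average is 37/7 > 5, so some hour must exceed 5.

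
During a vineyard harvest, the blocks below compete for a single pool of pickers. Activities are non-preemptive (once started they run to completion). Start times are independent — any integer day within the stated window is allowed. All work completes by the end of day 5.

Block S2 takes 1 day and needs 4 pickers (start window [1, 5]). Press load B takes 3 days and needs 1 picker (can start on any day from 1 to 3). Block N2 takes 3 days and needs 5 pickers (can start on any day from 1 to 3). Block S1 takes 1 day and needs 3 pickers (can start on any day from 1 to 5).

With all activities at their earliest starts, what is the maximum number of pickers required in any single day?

13

Early-start schedule: Block S2@1, Press load B@1, Block N2@1, Block S1@1.
Load per day: day 1: 13, day 2: 6, day 3: 6, day 4: 0, day 5: 0.
Peak is 13.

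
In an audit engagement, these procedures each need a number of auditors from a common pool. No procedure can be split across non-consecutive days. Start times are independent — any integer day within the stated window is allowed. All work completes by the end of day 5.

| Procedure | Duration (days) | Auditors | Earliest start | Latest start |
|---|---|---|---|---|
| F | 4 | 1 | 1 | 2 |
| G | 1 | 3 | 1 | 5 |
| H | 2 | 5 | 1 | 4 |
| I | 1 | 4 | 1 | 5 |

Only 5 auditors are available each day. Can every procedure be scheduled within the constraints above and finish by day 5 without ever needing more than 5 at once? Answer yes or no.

no

The minimum achievable peak is 6; 5 < 6, so no feasible schedule stays within the cap.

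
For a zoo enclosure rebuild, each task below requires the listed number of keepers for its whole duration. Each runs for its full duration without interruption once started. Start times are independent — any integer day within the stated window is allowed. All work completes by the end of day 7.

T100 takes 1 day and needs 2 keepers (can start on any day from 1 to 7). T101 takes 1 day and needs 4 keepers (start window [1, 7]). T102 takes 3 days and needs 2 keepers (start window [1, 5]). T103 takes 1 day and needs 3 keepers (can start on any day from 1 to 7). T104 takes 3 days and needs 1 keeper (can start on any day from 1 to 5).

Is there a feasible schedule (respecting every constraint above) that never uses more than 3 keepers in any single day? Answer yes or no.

no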